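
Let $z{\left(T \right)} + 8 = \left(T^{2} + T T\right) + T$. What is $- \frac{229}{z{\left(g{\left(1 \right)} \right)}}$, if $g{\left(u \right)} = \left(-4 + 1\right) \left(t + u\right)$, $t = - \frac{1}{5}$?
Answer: $- \frac{5725}{28} \approx -204.46$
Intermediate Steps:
$t = - \frac{1}{5}$ ($t = \left(-1\right) \frac{1}{5} = - \frac{1}{5} \approx -0.2$)
$g{\left(u \right)} = \frac{3}{5} - 3 u$ ($g{\left(u \right)} = \left(-4 + 1\right) \left(- \frac{1}{5} + u\right) = - 3 \left(- \frac{1}{5} + u\right) = \frac{3}{5} - 3 u$)
$z{\left(T \right)} = -8 + T + 2 T^{2}$ ($z{\left(T \right)} = -8 + \left(\left(T^{2} + T T\right) + T\right) = -8 + \left(\left(T^{2} + T^{2}\right) + T\right) = -8 + \left(2 T^{2} + T\right) = -8 + \left(T + 2 T^{2}\right) = -8 + T + 2 T^{2}$)
$- \frac{229}{z{\left(g{\left(1 \right)} \right)}} = - \frac{229}{-8 + \left(\frac{3}{5} - 3\right) + 2 \left(\frac{3}{5} - 3\right)^{2}} = - \frac{229}{-8 - \frac{12}{5} + 2 \left(- \frac{12}{5}\right)^{2}} = - \frac{229}{-8 - \frac{12}{5} + 2 \cdot \frac{144}{25}} = - \frac{229}{-8 - \frac{12}{5} + \frac{288}{25}} = - \frac{229}{\frac{28}{25}} = \left(-229\right) \frac{25}{28} = - \frac{5725}{28}$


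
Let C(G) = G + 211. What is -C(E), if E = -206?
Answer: -5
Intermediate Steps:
C(G) = 211 + G
-C(E) = -(211 - 206) = -1*5 = -5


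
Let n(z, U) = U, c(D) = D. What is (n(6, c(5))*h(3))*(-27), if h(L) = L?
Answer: -405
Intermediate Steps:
(n(6, c(5))*h(3))*(-27) = (5*3)*(-27) = 15*(-27) = -405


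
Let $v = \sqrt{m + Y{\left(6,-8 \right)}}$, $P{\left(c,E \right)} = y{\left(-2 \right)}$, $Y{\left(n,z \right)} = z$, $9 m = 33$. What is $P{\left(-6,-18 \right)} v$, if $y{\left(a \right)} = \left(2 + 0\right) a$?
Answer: $- \frac{4 i \sqrt{39}}{3} \approx - 8.3267 i$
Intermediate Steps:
$y{\left(a \right)} = 2 a$
$m = \frac{11}{3}$ ($m = \frac{1}{9} \cdot 33 = \frac{11}{3} \approx 3.6667$)
$P{\left(c,E \right)} = -4$ ($P{\left(c,E \right)} = 2 \left(-2\right) = -4$)
$v = \frac{i \sqrt{39}}{3}$ ($v = \sqrt{\frac{11}{3} - 8} = \sqrt{- \frac{13}{3}} = \frac{i \sqrt{39}}{3} \approx 2.0817 i$)
$P{\left(-6,-18 \right)} v = - 4 \frac{i \sqrt{39}}{3} = - \frac{4 i \sqrt{39}}{3}$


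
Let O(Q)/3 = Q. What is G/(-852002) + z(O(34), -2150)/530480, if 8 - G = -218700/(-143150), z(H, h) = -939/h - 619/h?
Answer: -5304056619/851309322374000 ≈ -6.2305e-6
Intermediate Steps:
O(Q) = 3*Q
z(H, h) = -1558/h
G = 18530/2863 (G = 8 - (-218700)/(-143150) = 8 - (-218700)*(-1)/143150 = 8 - 1*4374/2863 = 8 - 4374/2863 = 18530/2863 ≈ 6.4722)
G/(-852002) + z(O(34), -2150)/530480 = (18530/2863)/(-852002) - 1558/(-2150)/530480 = (18530/2863)*(-1/852002) - 1558*(-1/2150)*(1/530480) = -9265/1219640863 + (779/1075)*(1/530480) = -9265/1219640863 + 41/30014000 = -5304056619/851309322374000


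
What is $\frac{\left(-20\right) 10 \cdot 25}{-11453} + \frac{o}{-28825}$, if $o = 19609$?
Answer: $- \frac{80456877}{330132725} \approx -0.24371$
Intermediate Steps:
$\frac{\left(-20\right) 10 \cdot 25}{-11453} + \frac{o}{-28825} = \frac{\left(-20\right) 10 \cdot 25}{-11453} + \frac{19609}{-28825} = \left(-200\right) 25 \left(- \frac{1}{11453}\right) + 19609 \left(- \frac{1}{28825}\right) = \left(-5000\right) \left(- \frac{1}{11453}\right) - \frac{19609}{28825} = \frac{5000}{11453} - \frac{19609}{28825} = - \frac{80456877}{330132725}$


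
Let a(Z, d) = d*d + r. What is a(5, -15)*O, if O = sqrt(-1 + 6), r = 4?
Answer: 229*sqrt(5) ≈ 512.06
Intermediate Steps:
O = sqrt(5) ≈ 2.2361
a(Z, d) = 4 + d**2 (a(Z, d) = d*d + 4 = d**2 + 4 = 4 + d**2)
a(5, -15)*O = (4 + (-15)**2)*sqrt(5) = (4 + 225)*sqrt(5) = 229*sqrt(5)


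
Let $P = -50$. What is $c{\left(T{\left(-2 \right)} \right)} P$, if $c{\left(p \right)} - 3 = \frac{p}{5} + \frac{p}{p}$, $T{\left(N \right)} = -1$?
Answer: $-190$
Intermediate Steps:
$c{\left(p \right)} = 4 + \frac{p}{5}$ ($c{\left(p \right)} = 3 + \left(\frac{p}{5} + \frac{p}{p}\right) = 3 + \left(p \frac{1}{5} + 1\right) = 3 + \left(\frac{p}{5} + 1\right) = 3 + \left(1 + \frac{p}{5}\right) = 4 + \frac{p}{5}$)
$c{\left(T{\left(-2 \right)} \right)} P = \left(4 + \frac{1}{5} \left(-1\right)\right) \left(-50\right) = \left(4 - \frac{1}{5}\right) \left(-50\right) = \frac{19}{5} \left(-50\right) = -190$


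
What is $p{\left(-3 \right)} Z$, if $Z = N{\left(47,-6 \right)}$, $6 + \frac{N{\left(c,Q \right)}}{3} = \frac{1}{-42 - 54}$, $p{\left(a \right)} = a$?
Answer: $\frac{1731}{32} \approx 54.094$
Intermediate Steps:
$N{\left(c,Q \right)} = - \frac{577}{32}$ ($N{\left(c,Q \right)} = -18 + \frac{3}{-42 - 54} = -18 + \frac{3}{-96} = -18 + 3 \left(- \frac{1}{96}\right) = -18 - \frac{1}{32} = - \frac{577}{32}$)
$Z = - \frac{577}{32} \approx -18.031$
$p{\left(-3 \right)} Z = \left(-3\right) \left(- \frac{577}{32}\right) = \frac{1731}{32}$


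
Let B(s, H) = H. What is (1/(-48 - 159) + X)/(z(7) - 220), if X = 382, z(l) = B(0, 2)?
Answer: -79073/45126 ≈ -1.7523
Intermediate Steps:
z(l) = 2
(1/(-48 - 159) + X)/(z(7) - 220) = (1/(-48 - 159) + 382)/(2 - 220) = (1/(-207) + 382)/(-218) = (-1/207 + 382)*(-1/218) = (79073/207)*(-1/218) = -79073/45126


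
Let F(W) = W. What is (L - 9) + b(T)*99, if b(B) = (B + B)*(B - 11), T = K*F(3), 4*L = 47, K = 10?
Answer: 451451/4 ≈ 1.1286e+5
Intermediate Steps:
L = 47/4 (L = (1/4)*47 = 47/4 ≈ 11.750)
T = 30 (T = 10*3 = 30)
b(B) = 2*B*(-11 + B) (b(B) = (2*B)*(-11 + B) = 2*B*(-11 + B))
(L - 9) + b(T)*99 = (47/4 - 9) + (2*30*(-11 + 30))*99 = 11/4 + (2*30*19)*99 = 11/4 + 1140*99 = 11/4 + 112860 = 451451/4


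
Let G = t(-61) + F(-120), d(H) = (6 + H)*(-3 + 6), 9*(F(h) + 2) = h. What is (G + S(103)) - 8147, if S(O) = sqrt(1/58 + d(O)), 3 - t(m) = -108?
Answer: -24154/3 + sqrt(1100086)/58 ≈ -8033.3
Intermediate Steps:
F(h) = -2 + h/9
t(m) = 111 (t(m) = 3 - 1*(-108) = 3 + 108 = 111)
d(H) = 18 + 3*H (d(H) = (6 + H)*3 = 18 + 3*H)
S(O) = sqrt(1045/58 + 3*O) (S(O) = sqrt(1/58 + (18 + 3*O)) = sqrt(1045/58 + 3*O))
G = 287/3 (G = 111 + (-2 + (1/9)*(-120)) = 111 + (-2 - 40/3) = 111 - 46/3 = 287/3 ≈ 95.667)
(G + S(103)) - 8147 = (287/3 + sqrt(60610 + 10092*103)/58) - 8147 = (287/3 + sqrt(60610 + 1039476)/58) - 8147 = (287/3 + sqrt(1100086)/58) - 8147 = -24154/3 + sqrt(1100086)/58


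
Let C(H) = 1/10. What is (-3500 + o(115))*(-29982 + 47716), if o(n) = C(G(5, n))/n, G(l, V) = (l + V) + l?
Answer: -35689666133/575 ≈ -6.2069e+7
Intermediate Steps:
G(l, V) = V + 2*l (G(l, V) = (V + l) + l = V + 2*l)
C(H) = ⅒
o(n) = 1/(10*n)
(-3500 + o(115))*(-29982 + 47716) = (-3500 + (⅒)/115)*(-29982 + 47716) = (-3500 + (⅒)*(1/115))*17734 = (-3500 + 1/1150)*17734 = -4024999/1150*17734 = -35689666133/575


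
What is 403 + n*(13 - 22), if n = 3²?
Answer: 322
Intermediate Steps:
n = 9
403 + n*(13 - 22) = 403 + 9*(13 - 22) = 403 + 9*(-9) = 403 - 81 = 322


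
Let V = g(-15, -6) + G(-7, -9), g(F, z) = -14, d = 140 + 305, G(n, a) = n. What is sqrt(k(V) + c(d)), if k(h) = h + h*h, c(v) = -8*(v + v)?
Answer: 10*I*sqrt(67) ≈ 81.854*I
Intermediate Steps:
d = 445
c(v) = -16*v
V = -21 (V = -14 - 7 = -21)
k(h) = h + h**2
sqrt(k(V) + c(d)) = sqrt(-21*(1 - 21) - 16*445) = sqrt(-21*(-20) - 7120) = sqrt(420 - 7120) = sqrt(-6700) = 10*I*sqrt(67)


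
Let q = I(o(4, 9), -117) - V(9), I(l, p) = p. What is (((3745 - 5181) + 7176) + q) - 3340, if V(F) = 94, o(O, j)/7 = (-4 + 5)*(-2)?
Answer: 2189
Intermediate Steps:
o(O, j) = -14 (o(O, j) = 7*((-4 + 5)*(-2)) = 7*(1*(-2)) = 7*(-2) = -14)
q = -211 (q = -117 - 1*94 = -117 - 94 = -211)
(((3745 - 5181) + 7176) + q) - 3340 = (((3745 - 5181) + 7176) - 211) - 3340 = ((-1436 + 7176) - 211) - 3340 = (5740 - 211) - 3340 = 5529 - 3340 = 2189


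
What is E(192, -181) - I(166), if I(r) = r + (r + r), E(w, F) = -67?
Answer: -565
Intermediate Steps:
I(r) = 3*r (I(r) = r + 2*r = 3*r)
E(192, -181) - I(166) = -67 - 3*166 = -67 - 1*498 = -67 - 498 = -565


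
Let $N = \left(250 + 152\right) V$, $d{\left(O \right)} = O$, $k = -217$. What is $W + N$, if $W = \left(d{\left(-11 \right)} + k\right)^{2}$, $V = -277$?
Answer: $-59370$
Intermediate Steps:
$N = -111354$ ($N = \left(250 + 152\right) \left(-277\right) = 402 \left(-277\right) = -111354$)
$W = 51984$ ($W = \left(-11 - 217\right)^{2} = \left(-228\right)^{2} = 51984$)
$W + N = 51984 - 111354 = -59370$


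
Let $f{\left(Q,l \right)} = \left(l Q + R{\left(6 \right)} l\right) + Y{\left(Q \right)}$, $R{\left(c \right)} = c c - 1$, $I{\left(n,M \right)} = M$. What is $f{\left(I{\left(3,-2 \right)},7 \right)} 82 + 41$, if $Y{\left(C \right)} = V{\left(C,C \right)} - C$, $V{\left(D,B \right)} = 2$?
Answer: $19311$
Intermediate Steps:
$Y{\left(C \right)} = 2 - C$
$R{\left(c \right)} = -1 + c^{2}$ ($R{\left(c \right)} = c^{2} - 1 = -1 + c^{2}$)
$f{\left(Q,l \right)} = 2 - Q + 35 l + Q l$ ($f{\left(Q,l \right)} = \left(l Q + \left(-1 + 6^{2}\right) l\right) - \left(-2 + Q\right) = \left(Q l + \left(-1 + 36\right) l\right) - \left(-2 + Q\right) = \left(Q l + 35 l\right) - \left(-2 + Q\right) = \left(35 l + Q l\right) - \left(-2 + Q\right) = 2 - Q + 35 l + Q l$)
$f{\left(I{\left(3,-2 \right)},7 \right)} 82 + 41 = \left(2 - -2 + 35 \cdot 7 - 14\right) 82 + 41 = \left(2 + 2 + 245 - 14\right) 82 + 41 = 235 \cdot 82 + 41 = 19270 + 41 = 19311$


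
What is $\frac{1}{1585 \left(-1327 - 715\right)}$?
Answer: $- \frac{1}{3236570} \approx -3.0897 \cdot 10^{-7}$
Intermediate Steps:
$\frac{1}{1585 \left(-1327 - 715\right)} = \frac{1}{1585 \left(-2042\right)} = \frac{1}{-3236570} = - \frac{1}{3236570}$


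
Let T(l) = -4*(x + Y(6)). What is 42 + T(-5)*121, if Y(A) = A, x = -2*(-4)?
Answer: -6734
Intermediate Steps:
x = 8
T(l) = -56 (T(l) = -4*(8 + 6) = -4*14 = -56)
42 + T(-5)*121 = 42 - 56*121 = 42 - 6776 = -6734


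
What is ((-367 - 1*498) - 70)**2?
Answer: 874225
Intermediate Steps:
((-367 - 1*498) - 70)**2 = ((-367 - 498) - 70)**2 = (-865 - 70)**2 = (-935)**2 = 874225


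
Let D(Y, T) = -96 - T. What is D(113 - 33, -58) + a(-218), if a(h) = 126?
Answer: 88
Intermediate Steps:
D(113 - 33, -58) + a(-218) = (-96 - 1*(-58)) + 126 = (-96 + 58) + 126 = -38 + 126 = 88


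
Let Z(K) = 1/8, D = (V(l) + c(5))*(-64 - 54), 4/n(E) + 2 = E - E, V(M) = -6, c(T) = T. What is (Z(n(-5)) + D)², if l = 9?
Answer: 893025/64 ≈ 13954.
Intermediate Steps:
n(E) = -2 (n(E) = 4/(-2 + (E - E)) = 4/(-2 + 0) = 4/(-2) = 4*(-½) = -2)
D = 118 (D = (-6 + 5)*(-64 - 54) = -1*(-118) = 118)
Z(K) = ⅛
(Z(n(-5)) + D)² = (⅛ + 118)² = (945/8)² = 893025/64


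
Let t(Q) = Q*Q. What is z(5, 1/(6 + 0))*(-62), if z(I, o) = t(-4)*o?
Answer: -496/3 ≈ -165.33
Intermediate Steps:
t(Q) = Q²
z(I, o) = 16*o (z(I, o) = (-4)²*o = 16*o)
z(5, 1/(6 + 0))*(-62) = (16/(6 + 0))*(-62) = (16/6)*(-62) = (16*(⅙))*(-62) = (8/3)*(-62) = -496/3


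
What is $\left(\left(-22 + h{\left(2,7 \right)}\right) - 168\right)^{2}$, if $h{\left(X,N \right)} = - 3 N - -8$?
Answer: $41209$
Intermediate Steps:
$h{\left(X,N \right)} = 8 - 3 N$ ($h{\left(X,N \right)} = - 3 N + 8 = 8 - 3 N$)
$\left(\left(-22 + h{\left(2,7 \right)}\right) - 168\right)^{2} = \left(\left(-22 + \left(8 - 21\right)\right) - 168\right)^{2} = \left(\left(-22 - 13\right) - 168\right)^{2} = \left(-35 - 168\right)^{2} = \left(-203\right)^{2} = 41209$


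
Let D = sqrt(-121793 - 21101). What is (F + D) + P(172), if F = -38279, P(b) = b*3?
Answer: -37763 + I*sqrt(142894) ≈ -37763.0 + 378.01*I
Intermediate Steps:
P(b) = 3*b
D = I*sqrt(142894) (D = sqrt(-142894) = I*sqrt(142894) ≈ 378.01*I)
(F + D) + P(172) = (-38279 + I*sqrt(142894)) + 3*172 = (-38279 + I*sqrt(142894)) + 516 = -37763 + I*sqrt(142894)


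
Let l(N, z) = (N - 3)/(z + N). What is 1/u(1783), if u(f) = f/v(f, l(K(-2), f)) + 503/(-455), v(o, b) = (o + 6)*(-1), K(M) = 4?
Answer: -813995/1711132 ≈ -0.47571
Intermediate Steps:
l(N, z) = (-3 + N)/(N + z)
v(o, b) = -6 - o (v(o, b) = (6 + o)*(-1) = -6 - o)
u(f) = -503/455 + f/(-6 - f) (u(f) = f/(-6 - f) + 503/(-455) = f/(-6 - f) + 503*(-1/455) = f/(-6 - f) - 503/455 = -503/455 + f/(-6 - f))
1/u(1783) = 1/(2*(-1509 - 479*1783)/(455*(6 + 1783))) = 1/((2/455)*(-1509 - 854057)/1789) = 1/((2/455)*(1/1789)*(-855566)) = 1/(-1711132/813995) = -813995/1711132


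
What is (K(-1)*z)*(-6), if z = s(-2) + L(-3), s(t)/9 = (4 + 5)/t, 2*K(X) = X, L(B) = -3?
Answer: -261/2 ≈ -130.50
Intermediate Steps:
K(X) = X/2
s(t) = 81/t (s(t) = 9*((4 + 5)/t) = 9*(9/t) = 81/t)
z = -87/2 (z = 81/(-2) - 3 = 81*(-½) - 3 = -81/2 - 3 = -87/2 ≈ -43.500)
(K(-1)*z)*(-6) = (((½)*(-1))*(-87/2))*(-6) = -½*(-87/2)*(-6) = (87/4)*(-6) = -261/2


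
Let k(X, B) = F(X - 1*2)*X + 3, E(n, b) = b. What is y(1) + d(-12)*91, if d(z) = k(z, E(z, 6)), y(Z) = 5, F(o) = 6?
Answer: -6274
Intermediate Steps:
k(X, B) = 3 + 6*X (k(X, B) = 6*X + 3 = 3 + 6*X)
d(z) = 3 + 6*z
y(1) + d(-12)*91 = 5 + (3 + 6*(-12))*91 = 5 + (3 - 72)*91 = 5 - 69*91 = 5 - 6279 = -6274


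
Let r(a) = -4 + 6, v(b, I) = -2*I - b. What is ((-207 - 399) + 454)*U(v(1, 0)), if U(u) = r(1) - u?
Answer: -456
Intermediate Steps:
v(b, I) = -b - 2*I
r(a) = 2
U(u) = 2 - u
((-207 - 399) + 454)*U(v(1, 0)) = ((-207 - 399) + 454)*(2 - (-1*1 - 2*0)) = (-606 + 454)*(2 - (-1 + 0)) = -152*(2 - 1*(-1)) = -152*(2 + 1) = -152*3 = -456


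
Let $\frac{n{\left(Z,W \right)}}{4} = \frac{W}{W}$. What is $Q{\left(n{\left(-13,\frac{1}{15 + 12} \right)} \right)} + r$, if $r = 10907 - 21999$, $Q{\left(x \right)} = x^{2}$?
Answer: $-11076$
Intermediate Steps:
$n{\left(Z,W \right)} = 4$ ($n{\left(Z,W \right)} = 4 \frac{W}{W} = 4 \cdot 1 = 4$)
$r = -11092$
$Q{\left(n{\left(-13,\frac{1}{15 + 12} \right)} \right)} + r = 4^{2} - 11092 = 16 - 11092 = -11076$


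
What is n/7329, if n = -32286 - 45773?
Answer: -78059/7329 ≈ -10.651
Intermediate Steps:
n = -78059
n/7329 = -78059/7329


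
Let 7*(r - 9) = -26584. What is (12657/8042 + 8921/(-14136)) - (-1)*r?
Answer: -1507101223631/397885992 ≈ -3787.8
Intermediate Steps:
r = -26521/7 (r = 9 + (⅐)*(-26584) = 9 - 26584/7 = -26521/7 ≈ -3788.7)
(12657/8042 + 8921/(-14136)) - (-1)*r = (12657/8042 + 8921/(-14136)) - (-1)*(-26521)/7 = (12657*(1/8042) + 8921*(-1/14136)) - 1*26521/7 = (12657/8042 - 8921/14136) - 26521/7 = 53588335/56840856 - 26521/7 = -1507101223631/397885992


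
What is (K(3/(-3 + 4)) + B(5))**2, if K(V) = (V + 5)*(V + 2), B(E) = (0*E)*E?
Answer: 1600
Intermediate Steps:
B(E) = 0 (B(E) = 0*E = 0)
K(V) = (2 + V)*(5 + V) (K(V) = (5 + V)*(2 + V) = (2 + V)*(5 + V))
(K(3/(-3 + 4)) + B(5))**2 = ((10 + (3/(-3 + 4))**2 + 7*(3/(-3 + 4))) + 0)**2 = ((10 + (3/1)**2 + 7*(3/1)) + 0)**2 = ((10 + (3*1)**2 + 7*(3*1)) + 0)**2 = ((10 + 3**2 + 7*3) + 0)**2 = ((10 + 9 + 21) + 0)**2 = (40 + 0)**2 = 40**2 = 1600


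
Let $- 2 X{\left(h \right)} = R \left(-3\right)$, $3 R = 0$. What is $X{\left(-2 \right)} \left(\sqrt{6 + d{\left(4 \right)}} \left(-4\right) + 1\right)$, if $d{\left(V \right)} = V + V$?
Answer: $0$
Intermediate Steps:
$R = 0$ ($R = \frac{1}{3} \cdot 0 = 0$)
$d{\left(V \right)} = 2 V$
$X{\left(h \right)} = 0$ ($X{\left(h \right)} = - \frac{0 \left(-3\right)}{2} = \left(- \frac{1}{2}\right) 0 = 0$)
$X{\left(-2 \right)} \left(\sqrt{6 + d{\left(4 \right)}} \left(-4\right) + 1\right) = 0 \left(\sqrt{6 + 2 \cdot 4} \left(-4\right) + 1\right) = 0 \left(\sqrt{6 + 8} \left(-4\right) + 1\right) = 0 \left(\sqrt{14} \left(-4\right) + 1\right) = 0 \left(- 4 \sqrt{14} + 1\right) = 0 \left(1 - 4 \sqrt{14}\right) = 0$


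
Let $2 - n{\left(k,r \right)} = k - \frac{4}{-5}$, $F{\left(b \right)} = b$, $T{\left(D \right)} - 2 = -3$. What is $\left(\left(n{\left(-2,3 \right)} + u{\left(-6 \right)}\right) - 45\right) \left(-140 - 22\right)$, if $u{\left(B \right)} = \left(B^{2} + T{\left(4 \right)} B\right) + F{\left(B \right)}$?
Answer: $\frac{4698}{5} \approx 939.6$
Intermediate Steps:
$T{\left(D \right)} = -1$ ($T{\left(D \right)} = 2 - 3 = -1$)
$n{\left(k,r \right)} = \frac{6}{5} - k$ ($n{\left(k,r \right)} = 2 - \left(k - \frac{4}{-5}\right) = 2 - \left(k - 4 \left(- \frac{1}{5}\right)\right) = 2 - \left(k - - \frac{4}{5}\right) = 2 - \left(k + \frac{4}{5}\right) = 2 - \left(\frac{4}{5} + k\right) = \frac{6}{5} - k$)
$u{\left(B \right)} = B^{2}$ ($u{\left(B \right)} = \left(B^{2} - B\right) + B = B^{2}$)
$\left(\left(n{\left(-2,3 \right)} + u{\left(-6 \right)}\right) - 45\right) \left(-140 - 22\right) = \left(\left(\left(\frac{6}{5} - -2\right) + \left(-6\right)^{2}\right) - 45\right) \left(-140 - 22\right) = \left(\left(\left(\frac{6}{5} + 2\right) + 36\right) - 45\right) \left(-162\right) = \left(\left(\frac{16}{5} + 36\right) - 45\right) \left(-162\right) = \left(\frac{196}{5} - 45\right) \left(-162\right) = \left(- \frac{29}{5}\right) \left(-162\right) = \frac{4698}{5}$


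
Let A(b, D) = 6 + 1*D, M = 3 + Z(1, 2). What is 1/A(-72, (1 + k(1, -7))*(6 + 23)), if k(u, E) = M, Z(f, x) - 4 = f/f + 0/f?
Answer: 1/267 ≈ 0.0037453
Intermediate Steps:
Z(f, x) = 5 (Z(f, x) = 4 + (f/f + 0/f) = 4 + (1 + 0) = 4 + 1 = 5)
M = 8 (M = 3 + 5 = 8)
k(u, E) = 8
A(b, D) = 6 + D
1/A(-72, (1 + k(1, -7))*(6 + 23)) = 1/(6 + (1 + 8)*(6 + 23)) = 1/(6 + 9*29) = 1/(6 + 261) = 1/267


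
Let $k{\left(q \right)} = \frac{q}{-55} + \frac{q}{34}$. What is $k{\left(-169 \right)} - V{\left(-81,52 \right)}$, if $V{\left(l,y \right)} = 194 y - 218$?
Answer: $- \frac{18460449}{1870} \approx -9871.9$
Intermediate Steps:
$k{\left(q \right)} = \frac{21 q}{1870}$ ($k{\left(q \right)} = q \left(- \frac{1}{55}\right) + q \frac{1}{34} = - \frac{q}{55} + \frac{q}{34} = \frac{21 q}{1870}$)
$V{\left(l,y \right)} = -218 + 194 y$
$k{\left(-169 \right)} - V{\left(-81,52 \right)} = \frac{21}{1870} \left(-169\right) - \left(-218 + 194 \cdot 52\right) = - \frac{3549}{1870} - \left(-218 + 10088\right) = - \frac{3549}{1870} - 9870 = - \frac{18460449}{1870}$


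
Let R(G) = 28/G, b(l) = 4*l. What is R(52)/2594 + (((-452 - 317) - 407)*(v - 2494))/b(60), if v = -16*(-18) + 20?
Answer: 1806049189/168610 ≈ 10711.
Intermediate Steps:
v = 308 (v = 288 + 20 = 308)
R(52)/2594 + (((-452 - 317) - 407)*(v - 2494))/b(60) = (28/52)/2594 + (((-452 - 317) - 407)*(308 - 2494))/((4*60)) = (28*(1/52))*(1/2594) + ((-769 - 407)*(-2186))/240 = (7/13)*(1/2594) - 1176*(-2186)*(1/240) = 7/33722 + 2570736*(1/240) = 7/33722 + 53557/5 = 1806049189/168610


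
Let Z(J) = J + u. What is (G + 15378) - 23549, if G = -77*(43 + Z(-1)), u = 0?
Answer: -11405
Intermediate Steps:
Z(J) = J (Z(J) = J + 0 = J)
G = -3234 (G = -77*(43 - 1) = -77*42 = -3234)
(G + 15378) - 23549 = (-3234 + 15378) - 23549 = 12144 - 23549 = -11405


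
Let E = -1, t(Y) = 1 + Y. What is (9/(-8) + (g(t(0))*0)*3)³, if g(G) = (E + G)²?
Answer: -729/512 ≈ -1.4238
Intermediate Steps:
g(G) = (-1 + G)²
(9/(-8) + (g(t(0))*0)*3)³ = (9/(-8) + ((-1 + (1 + 0))²*0)*3)³ = (9*(-⅛) + ((-1 + 1)²*0)*3)³ = (-9/8 + (0²*0)*3)³ = (-9/8 + (0*0)*3)³ = (-9/8 + 0*3)³ = (-9/8 + 0)³ = (-9/8)³ = -729/512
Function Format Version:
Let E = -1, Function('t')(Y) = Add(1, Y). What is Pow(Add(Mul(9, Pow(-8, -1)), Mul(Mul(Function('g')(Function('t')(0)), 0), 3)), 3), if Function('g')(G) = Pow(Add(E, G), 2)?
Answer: Rational(-729, 512) ≈ -1.4238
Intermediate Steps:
Function('g')(G) = Pow(Add(-1, G), 2)
Pow(Add(Mul(9, Pow(-8, -1)), Mul(Mul(Function('g')(Function('t')(0)), 0), 3)), 3) = Pow(Add(Mul(9, Pow(-8, -1)), Mul(Mul(Pow(Add(-1, Add(1, 0)), 2), 0), 3)), 3) = Pow(Add(Mul(9, Rational(-1, 8)), Mul(Mul(Pow(Add(-1, 1), 2), 0), 3)), 3) = Pow(Add(Rational(-9, 8), Mul(Mul(Pow(0, 2), 0), 3)), 3) = Pow(Add(Rational(-9, 8), Mul(Mul(0, 0), 3)), 3) = Pow(Add(Rational(-9, 8), Mul(0, 3)), 3) = Pow(Add(Rational(-9, 8), 0), 3) = Pow(Rational(-9, 8), 3) = Rational(-729, 512)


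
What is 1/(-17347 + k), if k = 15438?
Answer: -1/1909 ≈ -0.00052383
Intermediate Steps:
1/(-17347 + k) = 1/(-17347 + 15438) = 1/(-1909) = -1/1909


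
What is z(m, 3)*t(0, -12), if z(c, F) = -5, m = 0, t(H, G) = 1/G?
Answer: 5/12 ≈ 0.41667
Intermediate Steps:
z(m, 3)*t(0, -12) = -5/(-12) = -5*(-1/12) = 5/12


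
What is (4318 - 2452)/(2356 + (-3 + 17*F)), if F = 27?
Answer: 933/1406 ≈ 0.66358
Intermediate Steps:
(4318 - 2452)/(2356 + (-3 + 17*F)) = (4318 - 2452)/(2356 + (-3 + 17*27)) = 1866/(2356 + (-3 + 459)) = 1866/(2356 + 456) = 1866/2812 = 1866*(1/2812) = 933/1406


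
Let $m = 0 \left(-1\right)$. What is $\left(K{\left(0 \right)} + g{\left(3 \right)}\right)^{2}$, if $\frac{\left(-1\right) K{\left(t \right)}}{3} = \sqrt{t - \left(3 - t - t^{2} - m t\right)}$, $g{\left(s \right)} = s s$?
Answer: $54 - 54 i \sqrt{3} \approx 54.0 - 93.531 i$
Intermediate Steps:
$m = 0$
$g{\left(s \right)} = s^{2}$
$K{\left(t \right)} = - 3 \sqrt{-3 + t^{2} + 2 t}$ ($K{\left(t \right)} = - 3 \sqrt{t - \left(3 - t - t^{2}\right)} = - 3 \sqrt{t + \left(-3 + t + t^{2}\right)} = - 3 \sqrt{-3 + t^{2} + 2 t}$)
$\left(K{\left(0 \right)} + g{\left(3 \right)}\right)^{2} = \left(- 3 \sqrt{-3 + 0^{2} + 2 \cdot 0} + 3^{2}\right)^{2} = \left(- 3 \sqrt{-3 + 0 + 0} + 9\right)^{2} = \left(- 3 \sqrt{-3} + 9\right)^{2} = \left(- 3 i \sqrt{3} + 9\right)^{2} = \left(9 - 3 i \sqrt{3}\right)^{2}$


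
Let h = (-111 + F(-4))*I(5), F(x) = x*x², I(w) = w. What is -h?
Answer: 875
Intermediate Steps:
F(x) = x³
h = -875 (h = (-111 + (-4)³)*5 = (-111 - 64)*5 = -175*5 = -875)
-h = -1*(-875) = 875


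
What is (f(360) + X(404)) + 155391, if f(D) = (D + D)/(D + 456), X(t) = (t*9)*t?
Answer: 27613710/17 ≈ 1.6243e+6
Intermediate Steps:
X(t) = 9*t² (X(t) = (9*t)*t = 9*t²)
f(D) = 2*D/(456 + D) (f(D) = (2*D)/(456 + D) = 2*D/(456 + D))
(f(360) + X(404)) + 155391 = (2*360/(456 + 360) + 9*404²) + 155391 = (2*360/816 + 9*163216) + 155391 = (2*360*(1/816) + 1468944) + 155391 = (15/17 + 1468944) + 155391 = 24972063/17 + 155391 = 27613710/17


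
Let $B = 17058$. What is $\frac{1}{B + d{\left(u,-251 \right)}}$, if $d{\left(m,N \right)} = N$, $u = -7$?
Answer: $\frac{1}{16807} \approx 5.9499 \cdot 10^{-5}$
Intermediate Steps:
$\frac{1}{B + d{\left(u,-251 \right)}} = \frac{1}{17058 - 251} = \frac{1}{16807}$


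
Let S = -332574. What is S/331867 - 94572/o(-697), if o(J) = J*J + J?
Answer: -16060080351/13416055342 ≈ -1.1971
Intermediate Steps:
o(J) = J + J² (o(J) = J² + J = J + J²)
S/331867 - 94572/o(-697) = -332574/331867 - 94572*(-1/(697*(1 - 697))) = -332574*1/331867 - 94572/((-697*(-696))) = -332574/331867 - 94572/485112 = -332574/331867 - 94572*1/485112 = -332574/331867 - 7881/40426 = -16060080351/13416055342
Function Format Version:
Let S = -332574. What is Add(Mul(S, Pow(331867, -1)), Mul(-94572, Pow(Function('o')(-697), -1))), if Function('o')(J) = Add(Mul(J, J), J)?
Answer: Rational(-16060080351, 13416055342) ≈ -1.1971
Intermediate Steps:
Function('o')(J) = Add(J, Pow(J, 2)) (Function('o')(J) = Add(Pow(J, 2), J) = Add(J, Pow(J, 2)))
Add(Mul(S, Pow(331867, -1)), Mul(-94572, Pow(Function('o')(-697), -1))) = Add(Mul(-332574, Pow(331867, -1)), Mul(-94572, Pow(Mul(-697, Add(1, -697)), -1))) = Add(Mul(-332574, Rational(1, 331867)), Mul(-94572, Pow(Mul(-697, -696), -1))) = Add(Rational(-332574, 331867), Mul(-94572, Pow(485112, -1))) = Add(Rational(-332574, 331867), Mul(-94572, Rational(1, 485112))) = Add(Rational(-332574, 331867), Rational(-7881, 40426)) = Rational(-16060080351, 13416055342)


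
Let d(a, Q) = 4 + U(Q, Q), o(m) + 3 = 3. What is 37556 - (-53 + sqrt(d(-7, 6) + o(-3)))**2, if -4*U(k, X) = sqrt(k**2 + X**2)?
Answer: 37556 - (106 - sqrt(2)*sqrt(8 - 3*sqrt(2)))**2/4 ≈ 34890.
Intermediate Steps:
o(m) = 0 (o(m) = -3 + 3 = 0)
U(k, X) = -sqrt(X**2 + k**2)/4 (U(k, X) = -sqrt(k**2 + X**2)/4 = -sqrt(X**2 + k**2)/4)
d(a, Q) = 4 - sqrt(2)*sqrt(Q**2)/4 (d(a, Q) = 4 - sqrt(Q**2 + Q**2)/4 = 4 - sqrt(2)*sqrt(Q**2)/4)
37556 - (-53 + sqrt(d(-7, 6) + o(-3)))**2 = 37556 - (-53 + sqrt((4 - sqrt(2)*sqrt(6**2)/4) + 0))**2 = 37556 - (-53 + sqrt((4 - sqrt(2)*sqrt(36)/4) + 0))**2 = 37556 - (-53 + sqrt((4 - 1/4*sqrt(2)*6) + 0))**2 = 37556 - (-53 + sqrt((4 - 3*sqrt(2)/2) + 0))**2 = 37556 - (-53 + sqrt(4 - 3*sqrt(2)/2))**2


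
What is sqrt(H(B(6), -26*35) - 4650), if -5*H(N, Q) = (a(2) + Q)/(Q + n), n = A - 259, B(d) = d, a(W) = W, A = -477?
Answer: 2*I*sqrt(19685341115)/4115 ≈ 68.192*I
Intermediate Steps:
n = -736 (n = -477 - 259 = -736)
H(N, Q) = -(2 + Q)/(5*(-736 + Q)) (H(N, Q) = -(2 + Q)/(5*(Q - 736)) = -(2 + Q)/(5*(-736 + Q)))
sqrt(H(B(6), -26*35) - 4650) = sqrt((-2 - (-26)*35)/(5*(-736 - 26*35)) - 4650) = sqrt((-2 - 1*(-910))/(5*(-736 - 910)) - 4650) = sqrt((1/5)*(-2 + 910)/(-1646) - 4650) = sqrt((1/5)*(-1/1646)*908 - 4650) = sqrt(-454/4115 - 4650) = sqrt(-19135204/4115) = 2*I*sqrt(19685341115)/4115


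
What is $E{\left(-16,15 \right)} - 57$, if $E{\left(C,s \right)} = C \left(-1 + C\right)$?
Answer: $215$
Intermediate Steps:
$E{\left(-16,15 \right)} - 57 = - 16 \left(-1 - 16\right) - 57 = \left(-16\right) \left(-17\right) - 57 = 272 - 57 = 215$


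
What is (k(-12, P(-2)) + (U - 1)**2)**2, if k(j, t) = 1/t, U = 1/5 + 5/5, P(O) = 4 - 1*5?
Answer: 576/625 ≈ 0.92160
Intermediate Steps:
P(O) = -1 (P(O) = 4 - 5 = -1)
U = 6/5 (U = 1*(1/5) + 5*(1/5) = 1/5 + 1 = 6/5 ≈ 1.2000)
(k(-12, P(-2)) + (U - 1)**2)**2 = (1/(-1) + (6/5 - 1)**2)**2 = (-1 + (1/5)**2)**2 = (-1 + 1/25)**2 = (-24/25)**2 = 576/625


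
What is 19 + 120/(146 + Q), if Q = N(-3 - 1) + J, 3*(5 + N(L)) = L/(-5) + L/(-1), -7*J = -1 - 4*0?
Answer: 24781/1249 ≈ 19.841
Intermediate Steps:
J = ⅐ (J = -(-1 - 4*0)/7 = -(-1 + 0)/7 = -⅐*(-1) = ⅐ ≈ 0.14286)
N(L) = -5 - 2*L/5 (N(L) = -5 + (L/(-5) + L/(-1))/3 = -5 + (L*(-⅕) + L*(-1))/3 = -5 + (-L/5 - L)/3 = -5 + (-6*L/5)/3 = -5 - 2*L/5)
Q = -114/35 (Q = (-5 - 2*(-3 - 1)/5) + ⅐ = (-5 - ⅖*(-4)) + ⅐ = (-5 + 8/5) + ⅐ = -17/5 + ⅐ = -114/35 ≈ -3.2571)
19 + 120/(146 + Q) = 19 + 120/(146 - 114/35) = 19 + 120/(4996/35) = 19 + 120*(35/4996) = 19 + 1050/1249 = 24781/1249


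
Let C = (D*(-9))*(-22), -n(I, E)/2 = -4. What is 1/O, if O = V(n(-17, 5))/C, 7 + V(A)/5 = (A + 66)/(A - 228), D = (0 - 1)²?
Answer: -1452/269 ≈ -5.3978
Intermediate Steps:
D = 1 (D = (-1)² = 1)
n(I, E) = 8 (n(I, E) = -2*(-4) = 8)
V(A) = -35 + 5*(66 + A)/(-228 + A) (V(A) = -35 + 5*((A + 66)/(A - 228)) = -35 + 5*((66 + A)/(-228 + A)) = -35 + 5*(66 + A)/(-228 + A))
C = 198 (C = (1*(-9))*(-22) = -9*(-22) = 198)
O = -269/1452 (O = (30*(277 - 1*8)/(-228 + 8))/198 = (30*(277 - 8)/(-220))*(1/198) = (30*(-1/220)*269)*(1/198) = -807/22*1/198 = -269/1452 ≈ -0.18526)
1/O = 1/(-269/1452) = -1452/269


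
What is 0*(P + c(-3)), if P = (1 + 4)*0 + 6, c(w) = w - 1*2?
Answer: 0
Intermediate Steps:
c(w) = -2 + w (c(w) = w - 2 = -2 + w)
P = 6 (P = 5*0 + 6 = 0 + 6 = 6)
0*(P + c(-3)) = 0*(6 + (-2 - 3)) = 0*(6 - 5) = 0*1 = 0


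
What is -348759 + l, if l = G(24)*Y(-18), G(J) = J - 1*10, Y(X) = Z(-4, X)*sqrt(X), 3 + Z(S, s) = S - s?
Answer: -348759 + 462*I*sqrt(2) ≈ -3.4876e+5 + 653.37*I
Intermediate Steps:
Z(S, s) = -3 + S - s (Z(S, s) = -3 + (S - s) = -3 + S - s)
Y(X) = sqrt(X)*(-7 - X) (Y(X) = (-3 - 4 - X)*sqrt(X) = (-7 - X)*sqrt(X) = sqrt(X)*(-7 - X))
G(J) = -10 + J (G(J) = J - 10 = -10 + J)
l = 462*I*sqrt(2) (l = (-10 + 24)*(sqrt(-18)*(-7 - 1*(-18))) = 14*((3*I*sqrt(2))*(-7 + 18)) = 14*((3*I*sqrt(2))*11) = 14*(33*I*sqrt(2)) = 462*I*sqrt(2) ≈ 653.37*I)
-348759 + l = -348759 + 462*I*sqrt(2)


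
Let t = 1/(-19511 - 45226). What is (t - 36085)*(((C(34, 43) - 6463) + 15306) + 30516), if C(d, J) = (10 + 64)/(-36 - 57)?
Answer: -8550617983204198/6020541 ≈ -1.4202e+9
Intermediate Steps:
C(d, J) = -74/93 (C(d, J) = 74/(-93) = 74*(-1/93) = -74/93)
t = -1/64737 (t = 1/(-64737) = -1/64737 ≈ -1.5447e-5)
(t - 36085)*(((C(34, 43) - 6463) + 15306) + 30516) = (-1/64737 - 36085)*(((-74/93 - 6463) + 15306) + 30516) = -2336034646*((-601133/93 + 15306) + 30516)/64737 = -2336034646*(822325/93 + 30516)/64737 = -2336034646/64737*3660313/93 = -8550617983204198/6020541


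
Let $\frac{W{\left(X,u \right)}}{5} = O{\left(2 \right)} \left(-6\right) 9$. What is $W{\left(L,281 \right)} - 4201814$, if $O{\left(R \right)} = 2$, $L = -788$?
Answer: $-4202354$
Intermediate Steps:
$W{\left(X,u \right)} = -540$ ($W{\left(X,u \right)} = 5 \cdot 2 \left(-6\right) 9 = 5 \left(\left(-12\right) 9\right) = 5 \left(-108\right) = -540$)
$W{\left(L,281 \right)} - 4201814 = -540 - 4201814 = -4202354$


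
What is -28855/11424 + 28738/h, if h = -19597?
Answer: -893774347/223876128 ≈ -3.9923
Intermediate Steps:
-28855/11424 + 28738/h = -28855/11424 + 28738/(-19597) = -28855*1/11424 + 28738*(-1/19597) = -28855/11424 - 28738/19597 = -893774347/223876128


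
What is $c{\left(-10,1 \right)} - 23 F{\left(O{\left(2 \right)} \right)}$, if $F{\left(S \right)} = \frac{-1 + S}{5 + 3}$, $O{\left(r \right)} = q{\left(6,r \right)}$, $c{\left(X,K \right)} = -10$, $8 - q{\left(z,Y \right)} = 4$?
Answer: $- \frac{149}{8} \approx -18.625$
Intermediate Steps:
$q{\left(z,Y \right)} = 4$ ($q{\left(z,Y \right)} = 8 - 4 = 4$)
$O{\left(r \right)} = 4$
$F{\left(S \right)} = - \frac{1}{8} + \frac{S}{8}$ ($F{\left(S \right)} = \frac{-1 + S}{8} = \left(-1 + S\right) \frac{1}{8} = - \frac{1}{8} + \frac{S}{8}$)
$c{\left(-10,1 \right)} - 23 F{\left(O{\left(2 \right)} \right)} = -10 - 23 \left(- \frac{1}{8} + \frac{1}{8} \cdot 4\right) = -10 - 23 \left(- \frac{1}{8} + \frac{1}{2}\right) = -10 - \frac{69}{8} = - \frac{149}{8}$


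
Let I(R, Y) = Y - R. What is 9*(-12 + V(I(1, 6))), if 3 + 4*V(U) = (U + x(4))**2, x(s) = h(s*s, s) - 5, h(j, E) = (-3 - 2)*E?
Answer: 3141/4 ≈ 785.25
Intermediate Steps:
h(j, E) = -5*E
x(s) = -5 - 5*s (x(s) = -5*s - 5 = -5 - 5*s)
V(U) = -3/4 + (-25 + U)**2/4 (V(U) = -3/4 + (U + (-5 - 5*4))**2/4 = -3/4 + (U + (-5 - 20))**2/4 = -3/4 + (U - 25)**2/4 = -3/4 + (-25 + U)**2/4)
9*(-12 + V(I(1, 6))) = 9*(-12 + (-3/4 + (-25 + (6 - 1*1))**2/4)) = 9*(-12 + (-3/4 + (-25 + (6 - 1))**2/4)) = 9*(-12 + (-3/4 + (-25 + 5)**2/4)) = 9*(-12 + (-3/4 + (1/4)*(-20)**2)) = 9*(-12 + (-3/4 + (1/4)*400)) = 9*(-12 + (-3/4 + 100)) = 9*(-12 + 397/4) = 9*(349/4) = 3141/4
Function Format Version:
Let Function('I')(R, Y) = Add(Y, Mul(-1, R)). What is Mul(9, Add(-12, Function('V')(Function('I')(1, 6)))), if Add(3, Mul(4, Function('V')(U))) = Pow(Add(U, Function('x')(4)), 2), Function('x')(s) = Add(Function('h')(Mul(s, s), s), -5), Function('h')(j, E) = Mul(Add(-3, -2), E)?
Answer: Rational(3141, 4) ≈ 785.25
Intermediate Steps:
Function('h')(j, E) = Mul(-5, E)
Function('x')(s) = Add(-5, Mul(-5, s)) (Function('x')(s) = Add(Mul(-5, s), -5) = Add(-5, Mul(-5, s)))
Function('V')(U) = Add(Rational(-3, 4), Mul(Rational(1, 4), Pow(Add(-25, U), 2))) (Function('V')(U) = Add(Rational(-3, 4), Mul(Rational(1, 4), Pow(Add(U, Add(-5, Mul(-5, 4))), 2))) = Add(Rational(-3, 4), Mul(Rational(1, 4), Pow(Add(U, Add(-5, -20)), 2))) = Add(Rational(-3, 4), Mul(Rational(1, 4), Pow(Add(U, -25), 2))) = Add(Rational(-3, 4), Mul(Rational(1, 4), Pow(Add(-25, U), 2))))
Mul(9, Add(-12, Function('V')(Function('I')(1, 6)))) = Mul(9, Add(-12, Add(Rational(-3, 4), Mul(Rational(1, 4), Pow(Add(-25, Add(6, Mul(-1, 1))), 2))))) = Mul(9, Add(-12, Add(Rational(-3, 4), Mul(Rational(1, 4), Pow(Add(-25, Add(6, -1)), 2))))) = Mul(9, Add(-12, Add(Rational(-3, 4), Mul(Rational(1, 4), Pow(Add(-25, 5), 2))))) = Mul(9, Add(-12, Add(Rational(-3, 4), Mul(Rational(1, 4), Pow(-20, 2))))) = Mul(9, Add(-12, Add(Rational(-3, 4), Mul(Rational(1, 4), 400)))) = Mul(9, Add(-12, Add(Rational(-3, 4), 100))) = Mul(9, Add(-12, Rational(397, 4))) = Mul(9, Rational(349, 4)) = Rational(3141, 4)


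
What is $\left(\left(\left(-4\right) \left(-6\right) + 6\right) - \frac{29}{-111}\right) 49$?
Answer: $\frac{164591}{111} \approx 1482.8$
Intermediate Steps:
$\left(\left(\left(-4\right) \left(-6\right) + 6\right) - \frac{29}{-111}\right) 49 = \left(\left(24 + 6\right) - - \frac{29}{111}\right) 49 = \left(30 + \frac{29}{111}\right) 49 = \frac{3359}{111} \cdot 49 = \frac{164591}{111}$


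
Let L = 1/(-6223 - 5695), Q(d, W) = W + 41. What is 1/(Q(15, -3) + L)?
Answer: 11918/452883 ≈ 0.026316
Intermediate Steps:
Q(d, W) = 41 + W
L = -1/11918 (L = 1/(-11918) = -1/11918 ≈ -8.3907e-5)
1/(Q(15, -3) + L) = 1/((41 - 3) - 1/11918) = 1/(38 - 1/11918) = 1/(452883/11918) = 11918/452883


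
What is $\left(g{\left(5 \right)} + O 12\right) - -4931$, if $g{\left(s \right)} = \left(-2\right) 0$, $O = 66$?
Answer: $5723$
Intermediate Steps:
$g{\left(s \right)} = 0$
$\left(g{\left(5 \right)} + O 12\right) - -4931 = \left(0 + 66 \cdot 12\right) - -4931 = \left(0 + 792\right) + 4931 = 792 + 4931 = 5723$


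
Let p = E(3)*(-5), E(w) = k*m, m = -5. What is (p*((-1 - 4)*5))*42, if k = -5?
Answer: 131250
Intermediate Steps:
E(w) = 25 (E(w) = -5*(-5) = 25)
p = -125 (p = 25*(-5) = -125)
(p*((-1 - 4)*5))*42 = -125*(-1 - 4)*5*42 = -(-625)*5*42 = -125*(-25)*42 = 3125*42 = 131250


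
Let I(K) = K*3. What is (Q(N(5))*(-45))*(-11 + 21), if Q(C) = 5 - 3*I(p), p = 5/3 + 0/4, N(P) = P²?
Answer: 4500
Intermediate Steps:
p = 5/3 (p = 5*(⅓) + 0*(¼) = 5/3 + 0 = 5/3 ≈ 1.6667)
I(K) = 3*K
Q(C) = -10 (Q(C) = 5 - 9*5/3 = 5 - 3*5 = 5 - 15 = -10)
(Q(N(5))*(-45))*(-11 + 21) = (-10*(-45))*(-11 + 21) = 450*10 = 4500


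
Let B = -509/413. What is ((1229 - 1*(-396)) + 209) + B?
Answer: 756933/413 ≈ 1832.8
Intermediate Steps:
B = -509/413 (B = -509*1/413 = -509/413 ≈ -1.2324)
((1229 - 1*(-396)) + 209) + B = ((1229 - 1*(-396)) + 209) - 509/413 = ((1229 + 396) + 209) - 509/413 = (1625 + 209) - 509/413 = 1834 - 509/413 = 756933/413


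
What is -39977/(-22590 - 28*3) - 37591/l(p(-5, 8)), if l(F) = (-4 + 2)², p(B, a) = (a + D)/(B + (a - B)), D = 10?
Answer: -426089213/45348 ≈ -9396.0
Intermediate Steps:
p(B, a) = (10 + a)/a (p(B, a) = (a + 10)/(B + (a - B)) = (10 + a)/a)
l(F) = 4 (l(F) = (-2)² = 4)
-39977/(-22590 - 28*3) - 37591/l(p(-5, 8)) = -39977/(-22590 - 28*3) - 37591/4 = -39977/(-22590 - 84) - 37591*¼ = -39977/(-22674) - 37591/4 = -39977*(-1/22674) - 37591/4 = 39977/22674 - 37591/4 = -426089213/45348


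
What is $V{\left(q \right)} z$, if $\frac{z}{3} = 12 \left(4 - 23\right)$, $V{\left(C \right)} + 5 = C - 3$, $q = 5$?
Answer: $2052$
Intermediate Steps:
$V{\left(C \right)} = -8 + C$ ($V{\left(C \right)} = -5 + \left(C - 3\right) = -5 + \left(-3 + C\right) = -8 + C$)
$z = -684$ ($z = 3 \cdot 12 \left(4 - 23\right) = 3 \cdot 12 \left(-19\right) = 3 \left(-228\right) = -684$)
$V{\left(q \right)} z = \left(-8 + 5\right) \left(-684\right) = \left(-3\right) \left(-684\right) = 2052$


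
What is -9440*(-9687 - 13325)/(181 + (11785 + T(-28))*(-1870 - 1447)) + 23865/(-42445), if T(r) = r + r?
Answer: -126861653681/20641487373 ≈ -6.1460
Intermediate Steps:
T(r) = 2*r
-9440*(-9687 - 13325)/(181 + (11785 + T(-28))*(-1870 - 1447)) + 23865/(-42445) = -9440*(-9687 - 13325)/(181 + (11785 + 2*(-28))*(-1870 - 1447)) + 23865/(-42445) = -9440*(-23012/(181 + (11785 - 56)*(-3317))) + 23865*(-1/42445) = -9440*(-23012/(181 + 11729*(-3317))) - 4773/8489 = -9440*(-23012/(181 - 38905093)) - 4773/8489 = -9440/((-38904912*(-1/23012))) - 4773/8489 = -9440/9726228/5753 - 4773/8489 = -9440*5753/9726228 - 4773/8489 = -13577080/2431557 - 4773/8489 = -126861653681/20641487373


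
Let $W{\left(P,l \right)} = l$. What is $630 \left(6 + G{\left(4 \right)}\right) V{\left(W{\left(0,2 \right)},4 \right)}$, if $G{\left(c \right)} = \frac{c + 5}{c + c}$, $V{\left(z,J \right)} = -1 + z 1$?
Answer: $\frac{17955}{4} \approx 4488.8$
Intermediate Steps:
$V{\left(z,J \right)} = -1 + z$
$G{\left(c \right)} = \frac{5 + c}{2 c}$
$630 \left(6 + G{\left(4 \right)}\right) V{\left(W{\left(0,2 \right)},4 \right)} = 630 \left(6 + \frac{5 + 4}{2 \cdot 4}\right) \left(-1 + 2\right) = 630 \left(6 + \frac{1}{2} \cdot \frac{1}{4} \cdot 9\right) 1 = 630 \left(6 + \frac{9}{8}\right) 1 = 630 \cdot \frac{57}{8} \cdot 1 = 630 \cdot \frac{57}{8} = \frac{17955}{4}$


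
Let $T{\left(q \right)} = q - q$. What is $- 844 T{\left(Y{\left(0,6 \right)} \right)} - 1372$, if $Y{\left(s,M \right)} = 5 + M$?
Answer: $-1372$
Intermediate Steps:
$T{\left(q \right)} = 0$
$- 844 T{\left(Y{\left(0,6 \right)} \right)} - 1372 = \left(-844\right) 0 - 1372 = 0 - 1372 = -1372$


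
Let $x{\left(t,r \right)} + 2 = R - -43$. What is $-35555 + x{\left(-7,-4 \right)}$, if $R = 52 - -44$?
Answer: $-35418$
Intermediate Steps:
$R = 96$ ($R = 52 + 44 = 96$)
$x{\left(t,r \right)} = 137$ ($x{\left(t,r \right)} = -2 + \left(96 - -43\right) = -2 + \left(96 + 43\right) = -2 + 139 = 137$)
$-35555 + x{\left(-7,-4 \right)} = -35555 + 137 = -35418$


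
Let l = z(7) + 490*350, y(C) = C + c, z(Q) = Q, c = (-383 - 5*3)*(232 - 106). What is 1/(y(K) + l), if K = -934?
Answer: 1/120425 ≈ 8.3039e-6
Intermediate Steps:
c = -50148 (c = (-383 - 15)*126 = -398*126 = -50148)
y(C) = -50148 + C (y(C) = C - 50148 = -50148 + C)
l = 171507 (l = 7 + 490*350 = 7 + 171500 = 171507)
1/(y(K) + l) = 1/((-50148 - 934) + 171507) = 1/(-51082 + 171507) = 1/120425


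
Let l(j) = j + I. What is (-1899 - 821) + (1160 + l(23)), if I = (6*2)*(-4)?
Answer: -1585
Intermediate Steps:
I = -48 (I = 12*(-4) = -48)
l(j) = -48 + j (l(j) = j - 48 = -48 + j)
(-1899 - 821) + (1160 + l(23)) = (-1899 - 821) + (1160 + (-48 + 23)) = -2720 + (1160 - 25) = -2720 + 1135 = -1585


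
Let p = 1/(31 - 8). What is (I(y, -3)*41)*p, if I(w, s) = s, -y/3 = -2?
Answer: -123/23 ≈ -5.3478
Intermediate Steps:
y = 6 (y = -3*(-2) = 6)
p = 1/23 ≈ 0.043478
(I(y, -3)*41)*p = -3*41*(1/23) = -123*1/23 = -123/23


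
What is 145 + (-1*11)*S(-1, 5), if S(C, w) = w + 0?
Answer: 90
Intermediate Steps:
S(C, w) = w
145 + (-1*11)*S(-1, 5) = 145 - 1*11*5 = 145 - 11*5 = 145 - 55 = 90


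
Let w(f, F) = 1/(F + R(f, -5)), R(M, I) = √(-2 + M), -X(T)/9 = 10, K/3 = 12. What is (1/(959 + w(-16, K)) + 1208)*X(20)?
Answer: 90*(-3475419*√2 + 41706236*I)/(-34525*I + 2877*√2) ≈ -1.0872e+5 - 3.8147e-6*I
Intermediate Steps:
K = 36 (K = 3*12 = 36)
X(T) = -90 (X(T) = -9*10 = -90)
w(f, F) = 1/(F + √(-2 + f))
(1/(959 + w(-16, K)) + 1208)*X(20) = (1/(959 + 1/(36 + √(-2 - 16))) + 1208)*(-90) = (1/(959 + 1/(36 + √(-18))) + 1208)*(-90) = (1/(959 + 1/(36 + 3*I*√2)) + 1208)*(-90) = (1208 + 1/(959 + 1/(36 + 3*I*√2)))*(-90) = -108720 - 90/(959 + 1/(36 + 3*I*√2))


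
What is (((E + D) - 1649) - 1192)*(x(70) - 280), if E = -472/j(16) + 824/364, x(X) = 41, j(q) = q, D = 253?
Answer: 113757547/182 ≈ 6.2504e+5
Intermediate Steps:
E = -4957/182 (E = -472/16 + 824/364 = -472*1/16 + 824*(1/364) = -59/2 + 206/91 = -4957/182 ≈ -27.236)
(((E + D) - 1649) - 1192)*(x(70) - 280) = (((-4957/182 + 253) - 1649) - 1192)*(41 - 280) = ((41089/182 - 1649) - 1192)*(-239) = (-259029/182 - 1192)*(-239) = -475973/182*(-239) = 113757547/182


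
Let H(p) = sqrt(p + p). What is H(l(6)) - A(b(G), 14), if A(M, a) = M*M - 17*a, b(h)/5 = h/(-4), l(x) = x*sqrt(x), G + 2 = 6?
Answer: 213 + 2*2**(1/4)*3**(3/4) ≈ 218.42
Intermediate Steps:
G = 4 (G = -2 + 6 = 4)
l(x) = x**(3/2)
b(h) = -5*h/4 (b(h) = 5*(h/(-4)) = 5*(h*(-1/4)) = 5*(-h/4) = -5*h/4)
H(p) = sqrt(2)*sqrt(p) (H(p) = sqrt(2*p) = sqrt(2)*sqrt(p))
A(M, a) = M**2 - 17*a
H(l(6)) - A(b(G), 14) = sqrt(2)*sqrt(6**(3/2)) - ((-5/4*4)**2 - 17*14) = sqrt(2)*sqrt(6*sqrt(6)) - ((-5)**2 - 238) = sqrt(2)*6**(3/4) - (25 - 238) = 2*2**(1/4)*3**(3/4) - 1*(-213) = 2*2**(1/4)*3**(3/4) + 213 = 213 + 2*2**(1/4)*3**(3/4)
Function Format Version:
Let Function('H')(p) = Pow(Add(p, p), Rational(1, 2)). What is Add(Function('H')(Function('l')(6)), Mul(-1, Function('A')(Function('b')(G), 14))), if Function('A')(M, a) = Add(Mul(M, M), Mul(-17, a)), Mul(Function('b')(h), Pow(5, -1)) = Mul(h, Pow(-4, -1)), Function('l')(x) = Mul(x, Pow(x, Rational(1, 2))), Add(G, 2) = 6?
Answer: Add(213, Mul(2, Pow(2, Rational(1, 4)), Pow(3, Rational(3, 4)))) ≈ 218.42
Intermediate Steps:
G = 4 (G = Add(-2, 6) = 4)
Function('l')(x) = Pow(x, Rational(3, 2))
Function('b')(h) = Mul(Rational(-5, 4), h) (Function('b')(h) = Mul(5, Mul(h, Pow(-4, -1))) = Mul(5, Mul(h, Rational(-1, 4))) = Mul(5, Mul(Rational(-1, 4), h)) = Mul(Rational(-5, 4), h))
Function('H')(p) = Mul(Pow(2, Rational(1, 2)), Pow(p, Rational(1, 2))) (Function('H')(p) = Pow(Mul(2, p), Rational(1, 2)) = Mul(Pow(2, Rational(1, 2)), Pow(p, Rational(1, 2))))
Function('A')(M, a) = Add(Pow(M, 2), Mul(-17, a))
Add(Function('H')(Function('l')(6)), Mul(-1, Function('A')(Function('b')(G), 14))) = Add(Mul(Pow(2, Rational(1, 2)), Pow(Pow(6, Rational(3, 2)), Rational(1, 2))), Mul(-1, Add(Pow(Mul(Rational(-5, 4), 4), 2), Mul(-17, 14)))) = Add(Mul(Pow(2, Rational(1, 2)), Pow(Mul(6, Pow(6, Rational(1, 2))), Rational(1, 2))), Mul(-1, Add(Pow(-5, 2), -238))) = Add(Mul(Pow(2, Rational(1, 2)), Pow(6, Rational(3, 4))), Mul(-1, Add(25, -238))) = Add(Mul(2, Pow(2, Rational(1, 4)), Pow(3, Rational(3, 4))), Mul(-1, -213)) = Add(Mul(2, Pow(2, Rational(1, 4)), Pow(3, Rational(3, 4))), 213) = Add(213, Mul(2, Pow(2, Rational(1, 4)), Pow(3, Rational(3, 4))))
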